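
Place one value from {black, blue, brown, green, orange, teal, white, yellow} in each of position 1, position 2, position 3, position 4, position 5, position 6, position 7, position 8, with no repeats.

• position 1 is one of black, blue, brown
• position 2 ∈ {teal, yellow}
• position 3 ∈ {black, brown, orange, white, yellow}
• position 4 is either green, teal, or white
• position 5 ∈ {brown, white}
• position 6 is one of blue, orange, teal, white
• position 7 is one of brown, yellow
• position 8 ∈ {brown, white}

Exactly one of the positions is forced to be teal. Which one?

Among the 8 variables, green fits only position 4 (and all 8 values in {black, blue, brown, green, orange, teal, white, yellow} must be used), so position 4 = green.
position 5 and position 8 share exactly the 2 values {brown, white}; by pigeonhole those values go to them, so strike brown, white from position 1, position 3, position 6, position 7.
That leaves position 7 = yellow. So position 2, position 3 can't be yellow.
So teal goes to position 2.

position 2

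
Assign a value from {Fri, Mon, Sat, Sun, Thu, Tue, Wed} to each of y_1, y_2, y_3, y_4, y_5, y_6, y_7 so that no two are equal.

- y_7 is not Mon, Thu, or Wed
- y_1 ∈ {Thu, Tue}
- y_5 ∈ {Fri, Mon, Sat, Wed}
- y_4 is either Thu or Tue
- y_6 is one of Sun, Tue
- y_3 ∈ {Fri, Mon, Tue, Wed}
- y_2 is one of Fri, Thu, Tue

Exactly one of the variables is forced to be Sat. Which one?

y_1 and y_4 between them cover only {Thu, Tue} — a naked pair. Remove those values from y_2, y_3, y_6, y_7.
y_2 must be Fri (only option left). Strike Fri from y_3, y_5, y_7.
That leaves y_6 = Sun. So y_7 can't be Sun.
So Sat goes to y_7.

y_7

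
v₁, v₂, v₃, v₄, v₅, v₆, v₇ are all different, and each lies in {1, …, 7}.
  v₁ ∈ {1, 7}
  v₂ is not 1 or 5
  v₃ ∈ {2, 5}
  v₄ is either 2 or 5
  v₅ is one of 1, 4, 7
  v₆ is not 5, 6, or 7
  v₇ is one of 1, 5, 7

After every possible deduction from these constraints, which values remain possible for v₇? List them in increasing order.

1, 7

The 7 variables together cover exactly {1, 2, 3, 4, 5, 6, 7} — 7 values for 7 variables — and 6 appears only in v₂'s list, so v₂ = 6.
The 6 still-open variables together cover exactly {1, 2, 3, 4, 5, 7} — 6 values for 6 variables — and 3 appears only in v₆'s list, so v₆ = 3.
The 5 still-open variables together cover exactly {1, 2, 4, 5, 7} — 5 values for 5 variables — and 4 appears only in v₅'s list, so v₅ = 4.
v₃ and v₄ between them cover only {2, 5} — a naked pair. Remove those values from v₇.
No further eliminations apply; v₇ can still be any of 1, 7.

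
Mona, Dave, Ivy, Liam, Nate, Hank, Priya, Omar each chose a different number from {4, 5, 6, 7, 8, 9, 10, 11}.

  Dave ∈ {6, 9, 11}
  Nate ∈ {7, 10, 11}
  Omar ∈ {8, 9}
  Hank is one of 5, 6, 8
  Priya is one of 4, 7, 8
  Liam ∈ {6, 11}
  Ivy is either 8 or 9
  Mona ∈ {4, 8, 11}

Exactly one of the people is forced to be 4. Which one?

The 8 variables together cover exactly {4, 5, 6, 7, 8, 9, 10, 11} — 8 values for 8 variables — and 5 appears only in Hank's list, so Hank = 5.
Among the 7 still-open variables, 10 fits only Nate (and all 7 values in {4, 6, 7, 8, 9, 10, 11} must be used), so Nate = 10.
Among the 6 still-open variables, 7 fits only Priya (and all 6 values in {4, 6, 7, 8, 9, 11} must be used), so Priya = 7.
The 5 still-open variables draw from only 5 values {4, 6, 8, 9, 11}, so each is used; only Mona can be 4, hence Mona = 4.

Mona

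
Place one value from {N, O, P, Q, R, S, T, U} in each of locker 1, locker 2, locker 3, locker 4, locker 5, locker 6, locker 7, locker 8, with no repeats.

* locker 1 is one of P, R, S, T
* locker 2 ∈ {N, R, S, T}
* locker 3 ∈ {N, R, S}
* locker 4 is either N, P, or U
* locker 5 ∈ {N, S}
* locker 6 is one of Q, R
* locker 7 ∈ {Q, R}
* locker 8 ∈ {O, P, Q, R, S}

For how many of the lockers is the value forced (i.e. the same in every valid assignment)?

The 8 variables draw from only 8 values {N, O, P, Q, R, S, T, U}, so each is used; only locker 8 can be O, hence locker 8 = O.
The 7 still-open variables together cover exactly {N, P, Q, R, S, T, U} — 7 values for 7 variables — and U appears only in locker 4's list, so locker 4 = U.
Among the 6 still-open variables, P fits only locker 1 (and all 6 values in {N, P, Q, R, S, T} must be used), so locker 1 = P.
Among the 5 still-open variables, T fits only locker 2 (and all 5 values in {N, Q, R, S, T} must be used), so locker 2 = T.
The 2 variables locker 6 and locker 7 are confined to {Q, R}, which locks those values in; drop them from locker 3.
Determined: locker 1=P, locker 2=T, locker 4=U, locker 8=O. The other lockers each still have more than one consistent value. That makes 4.

4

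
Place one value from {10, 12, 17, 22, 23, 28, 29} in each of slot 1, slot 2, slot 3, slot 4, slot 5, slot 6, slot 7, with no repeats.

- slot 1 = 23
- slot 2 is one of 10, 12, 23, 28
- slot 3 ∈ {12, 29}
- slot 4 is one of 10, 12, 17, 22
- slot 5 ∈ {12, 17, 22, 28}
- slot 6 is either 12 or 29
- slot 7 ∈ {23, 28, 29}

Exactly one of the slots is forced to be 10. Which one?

slot 1 must be 23 (only option left). So slot 2, slot 7 can't be 23.
slot 3 and slot 6 share exactly the 2 values {12, 29}; by pigeonhole those values go to them, so strike 12, 29 from slot 2, slot 4, slot 5, slot 7.
slot 7 must be 28 (only option left). So slot 2, slot 5 can't be 28.
So 10 goes to slot 2.

slot 2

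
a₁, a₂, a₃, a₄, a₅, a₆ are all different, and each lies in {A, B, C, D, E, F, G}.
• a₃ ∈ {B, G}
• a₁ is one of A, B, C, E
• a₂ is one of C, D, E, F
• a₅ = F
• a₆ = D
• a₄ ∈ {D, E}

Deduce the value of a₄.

a₅'s domain is down to {F}, so a₅ = F. Eliminate F elsewhere: a₂.
a₆'s domain is down to {D}, so a₆ = D. So a₂, a₄ can't be D.
So a₄ = E.

E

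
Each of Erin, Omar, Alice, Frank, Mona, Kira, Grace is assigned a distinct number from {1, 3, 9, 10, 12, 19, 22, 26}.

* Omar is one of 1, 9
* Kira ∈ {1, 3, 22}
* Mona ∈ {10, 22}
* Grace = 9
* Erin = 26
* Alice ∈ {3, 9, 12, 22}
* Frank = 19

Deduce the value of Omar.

Erin has just one choice, so Erin = 26.
Frank has just one choice, so Frank = 19.
Grace has just one choice, so Grace = 9. Strike 9 from Omar, Alice.
So Omar = 1.

1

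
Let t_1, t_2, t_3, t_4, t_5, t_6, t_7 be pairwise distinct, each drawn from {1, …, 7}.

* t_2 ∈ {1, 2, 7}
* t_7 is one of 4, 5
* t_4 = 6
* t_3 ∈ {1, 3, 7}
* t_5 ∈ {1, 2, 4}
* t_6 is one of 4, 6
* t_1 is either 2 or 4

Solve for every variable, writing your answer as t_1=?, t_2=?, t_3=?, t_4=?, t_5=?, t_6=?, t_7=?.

t_4 must be 6 (only option left). Eliminate 6 elsewhere: t_6.
t_6 must be 4 (only option left). So t_1, t_5, t_7 can't be 4.
t_7 must be 5 (only option left).
That leaves t_1 = 2. Eliminate 2 elsewhere: t_2, t_5.
t_5 must be 1 (only option left). Remove 1 from t_2, t_3.
t_2 has just one choice, so t_2 = 7. Strike 7 from t_3.
t_3's domain is down to {3}, so t_3 = 3.

t_1=2, t_2=7, t_3=3, t_4=6, t_5=1, t_6=4, t_7=5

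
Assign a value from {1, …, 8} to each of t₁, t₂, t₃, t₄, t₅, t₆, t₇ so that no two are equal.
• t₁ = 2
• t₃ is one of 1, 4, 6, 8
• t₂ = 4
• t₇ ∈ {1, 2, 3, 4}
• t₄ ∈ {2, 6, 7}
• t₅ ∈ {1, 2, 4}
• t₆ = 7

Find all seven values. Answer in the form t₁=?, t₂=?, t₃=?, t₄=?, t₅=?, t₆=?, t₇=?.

t₁=2, t₂=4, t₃=8, t₄=6, t₅=1, t₆=7, t₇=3

t₁ has just one choice, so t₁ = 2. Remove 2 from t₄, t₅, t₇.
t₂ must be 4 (only option left). Strike 4 from t₃, t₅, t₇.
That leaves t₅ = 1. Remove 1 from t₃, t₇.
t₆ has just one choice, so t₆ = 7. Strike 7 from t₄.
That leaves t₇ = 3.
t₄'s domain is down to {6}, so t₄ = 6. Remove 6 from t₃.
That leaves t₃ = 8.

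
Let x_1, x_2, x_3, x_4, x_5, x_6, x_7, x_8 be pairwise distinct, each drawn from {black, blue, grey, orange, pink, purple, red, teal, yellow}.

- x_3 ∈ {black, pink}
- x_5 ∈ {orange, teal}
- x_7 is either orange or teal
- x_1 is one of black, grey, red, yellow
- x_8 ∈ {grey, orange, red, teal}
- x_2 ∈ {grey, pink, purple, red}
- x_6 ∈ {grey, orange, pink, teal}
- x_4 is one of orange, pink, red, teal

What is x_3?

black

The 8 variables together cover exactly {black, grey, orange, pink, purple, red, teal, yellow} — 8 values for 8 variables — and purple appears only in x_2's list, so x_2 = purple.
Among the 7 still-open variables, yellow fits only x_1 (and all 7 values in {black, grey, orange, pink, red, teal, yellow} must be used), so x_1 = yellow.
The 6 still-open variables together cover exactly {black, grey, orange, pink, red, teal} — 6 values for 6 variables — and black appears only in x_3's list, so x_3 = black.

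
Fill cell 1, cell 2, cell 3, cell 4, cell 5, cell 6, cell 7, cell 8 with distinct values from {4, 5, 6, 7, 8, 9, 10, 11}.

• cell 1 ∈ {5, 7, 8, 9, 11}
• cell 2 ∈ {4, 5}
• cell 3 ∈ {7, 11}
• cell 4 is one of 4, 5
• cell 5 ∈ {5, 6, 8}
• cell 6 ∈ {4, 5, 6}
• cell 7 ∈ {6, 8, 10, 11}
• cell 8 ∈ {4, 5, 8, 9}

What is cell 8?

The 8 variables draw from only 8 values {4, 5, 6, 7, 8, 9, 10, 11}, so each is used; only cell 7 can be 10, hence cell 7 = 10.
cell 2 and cell 4 between them cover only {4, 5} — a naked pair. Remove those values from cell 1, cell 5, cell 6, cell 8.
cell 6 must be 6 (only option left). Strike 6 from cell 5.
cell 5 must be 8 (only option left). So cell 1, cell 8 can't be 8.
So cell 8 = 9.

9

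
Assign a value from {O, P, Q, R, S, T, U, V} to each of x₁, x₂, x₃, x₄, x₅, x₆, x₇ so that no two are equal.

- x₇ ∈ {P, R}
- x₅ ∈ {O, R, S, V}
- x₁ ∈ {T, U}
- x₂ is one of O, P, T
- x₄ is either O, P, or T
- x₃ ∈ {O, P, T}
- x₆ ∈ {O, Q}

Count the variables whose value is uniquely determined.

3

x₂, x₃, x₄ between them cover only {O, P, T} — a naked triple. Remove those values from x₁, x₅, x₆, x₇.
x₁ must be U (only option left).
x₆ must be Q (only option left).
x₇ must be R (only option left). Eliminate R elsewhere: x₅.
Determined: x₁=U, x₆=Q, x₇=R. The other variables each still have more than one consistent value. That makes 3.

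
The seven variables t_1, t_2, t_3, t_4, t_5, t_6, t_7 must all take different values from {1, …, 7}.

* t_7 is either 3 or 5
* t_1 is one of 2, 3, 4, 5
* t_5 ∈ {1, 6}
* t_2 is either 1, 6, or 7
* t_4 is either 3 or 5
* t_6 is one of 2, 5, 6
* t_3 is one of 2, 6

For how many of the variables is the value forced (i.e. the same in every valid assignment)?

3

The 7 variables draw from only 7 values {1, 2, 3, 4, 5, 6, 7}, so each is used; only t_1 can be 4, hence t_1 = 4.
Among the 6 still-open variables, 7 fits only t_2 (and all 6 values in {1, 2, 3, 5, 6, 7} must be used), so t_2 = 7.
The 5 still-open variables together cover exactly {1, 2, 3, 5, 6} — 5 values for 5 variables — and 1 appears only in t_5's list, so t_5 = 1.
The 2 variables t_4 and t_7 are confined to {3, 5}, which locks those values in; drop them from t_6.
Determined: t_1=4, t_2=7, t_5=1. The other variables each still have more than one consistent value. That makes 3.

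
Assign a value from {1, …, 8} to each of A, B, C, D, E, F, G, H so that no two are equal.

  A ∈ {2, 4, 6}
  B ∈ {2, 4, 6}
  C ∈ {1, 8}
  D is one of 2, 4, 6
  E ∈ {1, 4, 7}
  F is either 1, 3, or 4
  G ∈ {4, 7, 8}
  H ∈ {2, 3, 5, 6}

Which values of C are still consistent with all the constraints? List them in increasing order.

1, 8

Among the 8 variables, 5 fits only H (and all 8 values in {1, 2, 3, 4, 5, 6, 7, 8} must be used), so H = 5.
The 7 still-open variables draw from only 7 values {1, 2, 3, 4, 6, 7, 8}, so each is used; only F can be 3, hence F = 3.
A, B, D share exactly the 3 values {2, 4, 6}; by pigeonhole those values go to them, so strike 2, 4, 6 from E, G.
No further eliminations apply; C can still be any of 1, 8.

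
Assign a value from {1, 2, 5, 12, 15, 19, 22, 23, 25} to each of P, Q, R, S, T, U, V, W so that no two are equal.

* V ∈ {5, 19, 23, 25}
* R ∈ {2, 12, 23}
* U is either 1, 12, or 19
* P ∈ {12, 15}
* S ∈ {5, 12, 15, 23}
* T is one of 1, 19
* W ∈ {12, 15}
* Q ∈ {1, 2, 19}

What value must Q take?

The 8 variables draw from only 8 values {1, 2, 5, 12, 15, 19, 23, 25}, so each is used; only V can be 25, hence V = 25.
The 7 still-open variables together cover exactly {1, 2, 5, 12, 15, 19, 23} — 7 values for 7 variables — and 5 appears only in S's list, so S = 5.
Among the 6 still-open variables, 23 fits only R (and all 6 values in {1, 2, 12, 15, 19, 23} must be used), so R = 23.
The 5 still-open variables draw from only 5 values {1, 2, 12, 15, 19}, so each is used; only Q can be 2, hence Q = 2.

2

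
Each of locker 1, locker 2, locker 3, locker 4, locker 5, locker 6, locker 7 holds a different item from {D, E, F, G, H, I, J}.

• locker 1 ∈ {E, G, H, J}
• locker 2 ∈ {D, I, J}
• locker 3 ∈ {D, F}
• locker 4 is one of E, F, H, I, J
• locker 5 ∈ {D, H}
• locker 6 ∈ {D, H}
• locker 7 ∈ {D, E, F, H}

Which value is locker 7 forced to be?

The 7 variables together cover exactly {D, E, F, G, H, I, J} — 7 values for 7 variables — and G appears only in locker 1's list, so locker 1 = G.
locker 5 and locker 6 share exactly the 2 values {D, H}; by pigeonhole those values go to them, so strike D, H from locker 2, locker 3, locker 4, locker 7.
That leaves locker 3 = F. Eliminate F elsewhere: locker 4, locker 7.
So locker 7 = E.

E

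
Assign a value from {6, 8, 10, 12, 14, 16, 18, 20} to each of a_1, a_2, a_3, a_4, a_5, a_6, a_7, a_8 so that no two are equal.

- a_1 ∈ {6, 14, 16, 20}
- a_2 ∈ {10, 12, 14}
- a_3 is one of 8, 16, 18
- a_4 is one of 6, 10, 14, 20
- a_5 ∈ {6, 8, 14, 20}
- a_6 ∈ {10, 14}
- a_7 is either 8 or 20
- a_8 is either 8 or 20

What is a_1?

16

The 8 variables draw from only 8 values {6, 8, 10, 12, 14, 16, 18, 20}, so each is used; only a_2 can be 12, hence a_2 = 12.
Among the 7 still-open variables, 18 fits only a_3 (and all 7 values in {6, 8, 10, 14, 16, 18, 20} must be used), so a_3 = 18.
The 6 still-open variables together cover exactly {6, 8, 10, 14, 16, 20} — 6 values for 6 variables — and 16 appears only in a_1's list, so a_1 = 16.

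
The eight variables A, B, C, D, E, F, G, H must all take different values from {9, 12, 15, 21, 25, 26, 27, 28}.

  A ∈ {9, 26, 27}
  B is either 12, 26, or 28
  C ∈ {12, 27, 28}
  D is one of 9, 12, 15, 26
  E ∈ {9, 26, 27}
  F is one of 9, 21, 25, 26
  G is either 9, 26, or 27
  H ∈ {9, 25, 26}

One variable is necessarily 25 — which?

H

The 8 variables together cover exactly {9, 12, 15, 21, 25, 26, 27, 28} — 8 values for 8 variables — and 15 appears only in D's list, so D = 15.
Among the 7 still-open variables, 21 fits only F (and all 7 values in {9, 12, 21, 25, 26, 27, 28} must be used), so F = 21.
Among the 6 still-open variables, 25 fits only H (and all 6 values in {9, 12, 25, 26, 27, 28} must be used), so H = 25.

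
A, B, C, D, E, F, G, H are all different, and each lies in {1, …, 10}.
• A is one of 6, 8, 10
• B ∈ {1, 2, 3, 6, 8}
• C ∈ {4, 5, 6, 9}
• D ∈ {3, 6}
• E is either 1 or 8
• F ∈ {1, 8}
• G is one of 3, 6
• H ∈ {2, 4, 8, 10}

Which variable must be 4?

H

D and G between them cover only {3, 6} — a naked pair. Remove those values from A, B, C.
E and F between them cover only {1, 8} — a naked pair. Remove those values from A, B, H.
A has just one choice, so A = 10. So H can't be 10.
B has just one choice, so B = 2. Strike 2 from H.
So 4 goes to H.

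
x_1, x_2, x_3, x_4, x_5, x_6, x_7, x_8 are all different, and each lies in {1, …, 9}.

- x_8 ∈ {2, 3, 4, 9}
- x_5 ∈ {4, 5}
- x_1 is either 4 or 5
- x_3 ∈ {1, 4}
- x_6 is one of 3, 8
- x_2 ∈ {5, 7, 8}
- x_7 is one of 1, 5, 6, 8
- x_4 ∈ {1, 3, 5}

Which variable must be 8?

x_6

x_1 and x_5 between them cover only {4, 5} — a naked pair. Remove those values from x_2, x_3, x_4, x_7, x_8.
That leaves x_3 = 1. So x_4, x_7 can't be 1.
x_4 must be 3 (only option left). Strike 3 from x_6, x_8.
So 8 goes to x_6.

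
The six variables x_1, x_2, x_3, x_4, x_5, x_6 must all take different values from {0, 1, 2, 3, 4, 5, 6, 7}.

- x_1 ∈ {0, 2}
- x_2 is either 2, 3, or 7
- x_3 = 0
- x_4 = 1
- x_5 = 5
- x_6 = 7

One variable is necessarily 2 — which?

x_3 has just one choice, so x_3 = 0. Eliminate 0 elsewhere: x_1.
So 2 goes to x_1.

x_1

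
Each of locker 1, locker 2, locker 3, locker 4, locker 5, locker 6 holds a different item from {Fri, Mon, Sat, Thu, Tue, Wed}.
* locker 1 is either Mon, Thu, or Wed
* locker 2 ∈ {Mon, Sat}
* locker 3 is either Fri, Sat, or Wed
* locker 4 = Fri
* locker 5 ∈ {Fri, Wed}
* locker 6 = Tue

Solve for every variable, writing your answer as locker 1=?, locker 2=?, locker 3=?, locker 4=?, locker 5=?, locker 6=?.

locker 1=Thu, locker 2=Mon, locker 3=Sat, locker 4=Fri, locker 5=Wed, locker 6=Tue

locker 4 must be Fri (only option left). Eliminate Fri elsewhere: locker 3, locker 5.
That leaves locker 5 = Wed. So locker 1, locker 3 can't be Wed.
That leaves locker 6 = Tue.
locker 3's domain is down to {Sat}, so locker 3 = Sat. So locker 2 can't be Sat.
locker 2 must be Mon (only option left). So locker 1 can't be Mon.
locker 1's domain is down to {Thu}, so locker 1 = Thu.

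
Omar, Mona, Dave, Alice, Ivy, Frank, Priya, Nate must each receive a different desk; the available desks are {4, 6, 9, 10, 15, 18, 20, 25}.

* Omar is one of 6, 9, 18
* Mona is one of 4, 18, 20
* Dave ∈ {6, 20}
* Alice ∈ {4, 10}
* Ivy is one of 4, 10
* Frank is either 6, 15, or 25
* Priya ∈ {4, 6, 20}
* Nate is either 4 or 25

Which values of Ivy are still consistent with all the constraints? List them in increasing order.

4, 10

Among the 8 variables, 9 fits only Omar (and all 8 values in {4, 6, 9, 10, 15, 18, 20, 25} must be used), so Omar = 9.
The 7 still-open variables draw from only 7 values {4, 6, 10, 15, 18, 20, 25}, so each is used; only Frank can be 15, hence Frank = 15.
Among the 6 still-open variables, 18 fits only Mona (and all 6 values in {4, 6, 10, 18, 20, 25} must be used), so Mona = 18.
Among the 5 still-open variables, 25 fits only Nate (and all 5 values in {4, 6, 10, 20, 25} must be used), so Nate = 25.
Alice and Ivy share exactly the 2 values {4, 10}; by pigeonhole those values go to them, so strike 4, 10 from Priya.
No further eliminations apply; Ivy can still be any of 4, 10.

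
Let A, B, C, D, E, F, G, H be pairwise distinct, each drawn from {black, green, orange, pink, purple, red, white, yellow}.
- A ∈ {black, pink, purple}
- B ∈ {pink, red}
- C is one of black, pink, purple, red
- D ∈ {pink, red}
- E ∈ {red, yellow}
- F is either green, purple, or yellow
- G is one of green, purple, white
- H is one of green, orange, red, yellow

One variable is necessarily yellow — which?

E

The 8 variables draw from only 8 values {black, green, orange, pink, purple, red, white, yellow}, so each is used; only H can be orange, hence H = orange.
Among the 7 still-open variables, white fits only G (and all 7 values in {black, green, pink, purple, red, white, yellow} must be used), so G = white.
Among the 6 still-open variables, green fits only F (and all 6 values in {black, green, pink, purple, red, yellow} must be used), so F = green.
Among the 5 still-open variables, yellow fits only E (and all 5 values in {black, pink, purple, red, yellow} must be used), so E = yellow.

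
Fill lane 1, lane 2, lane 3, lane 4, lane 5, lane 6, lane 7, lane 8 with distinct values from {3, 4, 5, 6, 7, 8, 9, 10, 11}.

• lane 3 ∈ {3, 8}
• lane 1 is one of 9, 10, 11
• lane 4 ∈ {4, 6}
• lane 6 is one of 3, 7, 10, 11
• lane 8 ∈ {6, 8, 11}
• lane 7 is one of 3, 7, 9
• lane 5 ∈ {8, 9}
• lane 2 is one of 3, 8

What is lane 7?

7

The 8 variables together cover exactly {3, 4, 6, 7, 8, 9, 10, 11} — 8 values for 8 variables — and 4 appears only in lane 4's list, so lane 4 = 4.
The 7 still-open variables draw from only 7 values {3, 6, 7, 8, 9, 10, 11}, so each is used; only lane 8 can be 6, hence lane 8 = 6.
lane 2 and lane 3 between them cover only {3, 8} — a naked pair. Remove those values from lane 5, lane 6, lane 7.
lane 5's domain is down to {9}, so lane 5 = 9. So lane 1, lane 7 can't be 9.
So lane 7 = 7.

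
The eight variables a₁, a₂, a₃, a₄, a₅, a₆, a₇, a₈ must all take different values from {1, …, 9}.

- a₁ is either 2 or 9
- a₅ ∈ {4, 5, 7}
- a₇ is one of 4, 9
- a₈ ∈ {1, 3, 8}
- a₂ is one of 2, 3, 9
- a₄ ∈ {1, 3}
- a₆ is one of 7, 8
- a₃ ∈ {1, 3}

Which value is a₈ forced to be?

The 8 variables together cover exactly {1, 2, 3, 4, 5, 7, 8, 9} — 8 values for 8 variables — and 5 appears only in a₅'s list, so a₅ = 5.
The 7 still-open variables draw from only 7 values {1, 2, 3, 4, 7, 8, 9}, so each is used; only a₇ can be 4, hence a₇ = 4.
The 6 still-open variables draw from only 6 values {1, 2, 3, 7, 8, 9}, so each is used; only a₆ can be 7, hence a₆ = 7.
The 5 still-open variables draw from only 5 values {1, 2, 3, 8, 9}, so each is used; only a₈ can be 8, hence a₈ = 8.

8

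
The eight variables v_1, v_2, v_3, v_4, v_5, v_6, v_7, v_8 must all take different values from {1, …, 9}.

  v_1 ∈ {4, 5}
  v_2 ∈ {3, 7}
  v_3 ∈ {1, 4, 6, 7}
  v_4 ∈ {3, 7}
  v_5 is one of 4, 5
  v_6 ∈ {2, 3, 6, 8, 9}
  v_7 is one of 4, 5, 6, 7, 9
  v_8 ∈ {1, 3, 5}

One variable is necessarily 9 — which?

v_7

v_1 and v_5 share exactly the 2 values {4, 5}; by pigeonhole those values go to them, so strike 4, 5 from v_3, v_7, v_8.
v_2 and v_4 share exactly the 2 values {3, 7}; by pigeonhole those values go to them, so strike 3, 7 from v_3, v_6, v_7, v_8.
v_8 must be 1 (only option left). Eliminate 1 elsewhere: v_3.
v_3's domain is down to {6}, so v_3 = 6. So v_6, v_7 can't be 6.
So 9 goes to v_7.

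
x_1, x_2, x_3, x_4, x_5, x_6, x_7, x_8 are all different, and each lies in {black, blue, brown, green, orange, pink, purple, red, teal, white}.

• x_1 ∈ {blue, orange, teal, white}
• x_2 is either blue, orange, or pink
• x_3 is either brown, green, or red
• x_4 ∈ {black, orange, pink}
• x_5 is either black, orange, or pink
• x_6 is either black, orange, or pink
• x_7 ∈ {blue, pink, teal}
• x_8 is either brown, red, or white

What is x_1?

The 3 variables x_4, x_5, x_6 are confined to {black, orange, pink}, which locks those values in; drop them from x_1, x_2, x_7.
x_2 has just one choice, so x_2 = blue. Eliminate blue elsewhere: x_1, x_7.
x_7 has just one choice, so x_7 = teal. So x_1 can't be teal.
So x_1 = white.

white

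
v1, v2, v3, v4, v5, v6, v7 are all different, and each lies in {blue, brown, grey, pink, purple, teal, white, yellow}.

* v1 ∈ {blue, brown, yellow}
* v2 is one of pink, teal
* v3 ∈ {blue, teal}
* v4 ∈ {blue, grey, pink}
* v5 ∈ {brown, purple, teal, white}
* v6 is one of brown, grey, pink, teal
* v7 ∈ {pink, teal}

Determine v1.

v2 and v7 between them cover only {pink, teal} — a naked pair. Remove those values from v3, v4, v5, v6.
v3 must be blue (only option left). So v1, v4 can't be blue.
That leaves v4 = grey. So v6 can't be grey.
v6 must be brown (only option left). Eliminate brown elsewhere: v1, v5.
So v1 = yellow.

yellow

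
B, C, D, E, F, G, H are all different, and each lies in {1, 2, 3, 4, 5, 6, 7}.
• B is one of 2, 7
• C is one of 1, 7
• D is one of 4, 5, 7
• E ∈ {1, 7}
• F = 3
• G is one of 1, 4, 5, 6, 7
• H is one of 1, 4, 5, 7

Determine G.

F must be 3 (only option left).
Among the 6 still-open variables, 2 fits only B (and all 6 values in {1, 2, 4, 5, 6, 7} must be used), so B = 2.
Among the 5 still-open variables, 6 fits only G (and all 5 values in {1, 4, 5, 6, 7} must be used), so G = 6.

6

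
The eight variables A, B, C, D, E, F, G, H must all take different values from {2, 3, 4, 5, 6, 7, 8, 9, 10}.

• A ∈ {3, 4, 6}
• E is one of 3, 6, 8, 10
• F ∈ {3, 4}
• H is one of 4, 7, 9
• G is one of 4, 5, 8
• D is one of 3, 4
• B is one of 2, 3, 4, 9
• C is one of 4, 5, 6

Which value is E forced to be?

The 2 variables D and F are confined to {3, 4}, which locks those values in; drop them from A, B, C, E, G, H.
A's domain is down to {6}, so A = 6. Strike 6 from C, E.
C must be 5 (only option left). So G can't be 5.
G must be 8 (only option left). Eliminate 8 elsewhere: E.
So E = 10.

10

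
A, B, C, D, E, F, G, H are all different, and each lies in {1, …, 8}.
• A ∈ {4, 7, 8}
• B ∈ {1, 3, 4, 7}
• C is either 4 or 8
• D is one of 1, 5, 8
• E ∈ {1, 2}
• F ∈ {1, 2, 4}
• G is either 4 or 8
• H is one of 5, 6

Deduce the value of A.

The 8 variables together cover exactly {1, 2, 3, 4, 5, 6, 7, 8} — 8 values for 8 variables — and 3 appears only in B's list, so B = 3.
Among the 7 still-open variables, 6 fits only H (and all 7 values in {1, 2, 4, 5, 6, 7, 8} must be used), so H = 6.
Among the 6 still-open variables, 5 fits only D (and all 6 values in {1, 2, 4, 5, 7, 8} must be used), so D = 5.
The 5 still-open variables together cover exactly {1, 2, 4, 7, 8} — 5 values for 5 variables — and 7 appears only in A's list, so A = 7.

7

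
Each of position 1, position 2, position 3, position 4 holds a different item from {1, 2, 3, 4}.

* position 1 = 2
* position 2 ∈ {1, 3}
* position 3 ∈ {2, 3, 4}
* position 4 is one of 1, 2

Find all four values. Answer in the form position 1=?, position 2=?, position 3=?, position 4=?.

position 1 has just one choice, so position 1 = 2. Eliminate 2 elsewhere: position 3, position 4.
position 4 must be 1 (only option left). Eliminate 1 elsewhere: position 2.
That leaves position 2 = 3. Remove 3 from position 3.
position 3 must be 4 (only option left).

position 1=2, position 2=3, position 3=4, position 4=1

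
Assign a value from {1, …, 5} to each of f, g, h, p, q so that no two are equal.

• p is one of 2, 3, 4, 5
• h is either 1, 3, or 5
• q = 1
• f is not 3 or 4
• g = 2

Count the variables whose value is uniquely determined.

g has just one choice, so g = 2. So f, p can't be 2.
q has just one choice, so q = 1. So f, h can't be 1.
f's domain is down to {5}, so f = 5. Remove 5 from h, p.
h's domain is down to {3}, so h = 3. Strike 3 from p.
p's domain is down to {4}, so p = 4.
Every variable is fixed: f=5, g=2, h=3, p=4, q=1. That makes 5.

5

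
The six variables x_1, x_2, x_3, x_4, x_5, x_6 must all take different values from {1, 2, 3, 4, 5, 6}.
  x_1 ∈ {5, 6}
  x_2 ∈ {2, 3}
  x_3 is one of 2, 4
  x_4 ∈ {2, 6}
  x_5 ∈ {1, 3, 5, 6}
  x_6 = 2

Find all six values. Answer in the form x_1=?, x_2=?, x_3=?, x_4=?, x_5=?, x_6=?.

x_1=5, x_2=3, x_3=4, x_4=6, x_5=1, x_6=2

x_6's domain is down to {2}, so x_6 = 2. So x_2, x_3, x_4 can't be 2.
That leaves x_2 = 3. Remove 3 from x_5.
x_3 has just one choice, so x_3 = 4.
That leaves x_4 = 6. Strike 6 from x_1, x_5.
x_1 must be 5 (only option left). Strike 5 from x_5.
That leaves x_5 = 1.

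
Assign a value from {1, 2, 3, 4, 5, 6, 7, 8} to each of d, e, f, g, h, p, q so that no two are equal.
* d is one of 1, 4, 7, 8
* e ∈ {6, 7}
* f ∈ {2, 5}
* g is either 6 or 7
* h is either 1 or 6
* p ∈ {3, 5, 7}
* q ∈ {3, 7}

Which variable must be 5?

The 2 variables e and g are confined to {6, 7}, which locks those values in; drop them from d, h, p, q.
h's domain is down to {1}, so h = 1. Remove 1 from d.
That leaves q = 3. So p can't be 3.
So 5 goes to p.

p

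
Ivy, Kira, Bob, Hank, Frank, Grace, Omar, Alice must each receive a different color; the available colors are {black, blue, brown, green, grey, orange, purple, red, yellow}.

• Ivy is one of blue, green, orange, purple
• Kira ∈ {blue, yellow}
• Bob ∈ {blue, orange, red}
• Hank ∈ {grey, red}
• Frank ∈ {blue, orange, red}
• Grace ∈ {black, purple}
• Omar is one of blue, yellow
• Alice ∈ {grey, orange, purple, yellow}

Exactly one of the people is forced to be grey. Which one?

Hank

The 8 variables draw from only 8 values {black, blue, green, grey, orange, purple, red, yellow}, so each is used; only Grace can be black, hence Grace = black.
The 7 still-open variables together cover exactly {blue, green, grey, orange, purple, red, yellow} — 7 values for 7 variables — and green appears only in Ivy's list, so Ivy = green.
The 6 still-open variables draw from only 6 values {blue, grey, orange, purple, red, yellow}, so each is used; only Alice can be purple, hence Alice = purple.
The 5 still-open variables draw from only 5 values {blue, grey, orange, red, yellow}, so each is used; only Hank can be grey, hence Hank = grey.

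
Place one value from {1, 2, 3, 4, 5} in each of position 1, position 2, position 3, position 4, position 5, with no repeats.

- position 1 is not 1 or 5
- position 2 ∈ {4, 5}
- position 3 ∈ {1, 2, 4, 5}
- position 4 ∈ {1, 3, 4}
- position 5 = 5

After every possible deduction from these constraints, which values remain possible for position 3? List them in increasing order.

1, 2

position 5 must be 5 (only option left). Strike 5 from position 2, position 3.
position 2 has just one choice, so position 2 = 4. Remove 4 from position 1, position 3, position 4.
No further eliminations apply; position 3 can still be any of 1, 2.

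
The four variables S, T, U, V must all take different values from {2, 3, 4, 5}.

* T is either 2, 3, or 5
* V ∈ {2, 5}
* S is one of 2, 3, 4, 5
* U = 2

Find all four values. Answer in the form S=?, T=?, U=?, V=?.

U has just one choice, so U = 2. Remove 2 from S, T, V.
V must be 5 (only option left). So S, T can't be 5.
T must be 3 (only option left). Strike 3 from S.
S must be 4 (only option left).

S=4, T=3, U=2, V=5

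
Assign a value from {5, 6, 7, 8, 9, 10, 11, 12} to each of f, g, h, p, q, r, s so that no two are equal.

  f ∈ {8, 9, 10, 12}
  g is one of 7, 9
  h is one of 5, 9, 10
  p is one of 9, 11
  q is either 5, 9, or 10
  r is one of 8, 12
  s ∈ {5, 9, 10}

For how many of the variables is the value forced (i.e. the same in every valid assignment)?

Among the 7 variables, 7 fits only g (and all 7 values in {5, 7, 8, 9, 10, 11, 12} must be used), so g = 7.
The 6 still-open variables draw from only 6 values {5, 8, 9, 10, 11, 12}, so each is used; only p can be 11, hence p = 11.
h, q, s between them cover only {5, 9, 10} — a naked triple. Remove those values from f.
Determined: g=7, p=11. The other variables each still have more than one consistent value. That makes 2.

2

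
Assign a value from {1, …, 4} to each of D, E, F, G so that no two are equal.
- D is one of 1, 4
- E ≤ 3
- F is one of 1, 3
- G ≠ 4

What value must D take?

Among the 4 variables, 4 fits only D (and all 4 values in {1, 2, 3, 4} must be used), so D = 4.

4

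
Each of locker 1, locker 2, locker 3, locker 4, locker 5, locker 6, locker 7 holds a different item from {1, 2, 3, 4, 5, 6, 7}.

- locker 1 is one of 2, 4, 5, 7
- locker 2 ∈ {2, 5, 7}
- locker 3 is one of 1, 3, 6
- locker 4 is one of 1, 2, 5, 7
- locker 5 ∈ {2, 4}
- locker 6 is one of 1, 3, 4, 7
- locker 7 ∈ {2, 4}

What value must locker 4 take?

1

Among the 7 variables, 6 fits only locker 3 (and all 7 values in {1, 2, 3, 4, 5, 6, 7} must be used), so locker 3 = 6.
The 6 still-open variables together cover exactly {1, 2, 3, 4, 5, 7} — 6 values for 6 variables — and 3 appears only in locker 6's list, so locker 6 = 3.
Among the 5 still-open variables, 1 fits only locker 4 (and all 5 values in {1, 2, 4, 5, 7} must be used), so locker 4 = 1.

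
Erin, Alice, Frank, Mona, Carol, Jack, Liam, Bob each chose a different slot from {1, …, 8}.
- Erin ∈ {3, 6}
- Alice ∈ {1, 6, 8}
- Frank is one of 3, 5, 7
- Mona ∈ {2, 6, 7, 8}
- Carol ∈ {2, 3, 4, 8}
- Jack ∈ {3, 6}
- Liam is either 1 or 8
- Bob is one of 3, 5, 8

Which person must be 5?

Bob

Among the 8 variables, 4 fits only Carol (and all 8 values in {1, 2, 3, 4, 5, 6, 7, 8} must be used), so Carol = 4.
The 7 still-open variables together cover exactly {1, 2, 3, 5, 6, 7, 8} — 7 values for 7 variables — and 2 appears only in Mona's list, so Mona = 2.
The 6 still-open variables together cover exactly {1, 3, 5, 6, 7, 8} — 6 values for 6 variables — and 7 appears only in Frank's list, so Frank = 7.
The 5 still-open variables together cover exactly {1, 3, 5, 6, 8} — 5 values for 5 variables — and 5 appears only in Bob's list, so Bob = 5.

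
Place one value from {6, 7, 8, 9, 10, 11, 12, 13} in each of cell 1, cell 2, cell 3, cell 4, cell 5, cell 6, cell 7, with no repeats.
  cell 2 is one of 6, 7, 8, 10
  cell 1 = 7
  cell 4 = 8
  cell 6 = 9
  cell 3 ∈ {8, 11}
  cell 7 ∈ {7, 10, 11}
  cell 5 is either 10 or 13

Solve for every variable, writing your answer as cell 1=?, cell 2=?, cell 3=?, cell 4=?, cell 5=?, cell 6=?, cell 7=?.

cell 1=7, cell 2=6, cell 3=11, cell 4=8, cell 5=13, cell 6=9, cell 7=10

cell 1's domain is down to {7}, so cell 1 = 7. Strike 7 from cell 2, cell 7.
cell 4 has just one choice, so cell 4 = 8. So cell 2, cell 3 can't be 8.
cell 6's domain is down to {9}, so cell 6 = 9.
That leaves cell 3 = 11. Remove 11 from cell 7.
cell 7 must be 10 (only option left). Remove 10 from cell 2, cell 5.
cell 2 has just one choice, so cell 2 = 6.
cell 5 has just one choice, so cell 5 = 13.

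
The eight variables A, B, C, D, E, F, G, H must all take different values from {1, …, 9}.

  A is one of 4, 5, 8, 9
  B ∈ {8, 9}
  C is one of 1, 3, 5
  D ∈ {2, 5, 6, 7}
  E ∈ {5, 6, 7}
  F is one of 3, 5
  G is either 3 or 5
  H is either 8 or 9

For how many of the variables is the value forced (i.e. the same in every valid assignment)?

The 2 variables B and H are confined to {8, 9}, which locks those values in; drop them from A.
The 2 variables F and G are confined to {3, 5}, which locks those values in; drop them from A, C, D, E.
A's domain is down to {4}, so A = 4.
That leaves C = 1.
Determined: A=4, C=1. The other variables each still have more than one consistent value. That makes 2.

2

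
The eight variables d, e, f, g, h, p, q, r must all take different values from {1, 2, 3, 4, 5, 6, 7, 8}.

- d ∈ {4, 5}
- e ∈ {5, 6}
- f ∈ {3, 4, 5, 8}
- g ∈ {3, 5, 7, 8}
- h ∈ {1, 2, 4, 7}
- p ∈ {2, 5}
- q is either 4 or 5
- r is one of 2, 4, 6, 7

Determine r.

7

Among the 8 variables, 1 fits only h (and all 8 values in {1, 2, 3, 4, 5, 6, 7, 8} must be used), so h = 1.
d and q between them cover only {4, 5} — a naked pair. Remove those values from e, f, g, p, r.
e's domain is down to {6}, so e = 6. Eliminate 6 elsewhere: r.
p's domain is down to {2}, so p = 2. Strike 2 from r.
So r = 7.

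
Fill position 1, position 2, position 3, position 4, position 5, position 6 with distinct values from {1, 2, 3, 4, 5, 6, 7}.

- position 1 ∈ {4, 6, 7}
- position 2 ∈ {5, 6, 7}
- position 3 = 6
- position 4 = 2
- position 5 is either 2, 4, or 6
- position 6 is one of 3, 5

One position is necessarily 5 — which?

position 2

position 3 must be 6 (only option left). Remove 6 from position 1, position 2, position 5.
position 4's domain is down to {2}, so position 4 = 2. Eliminate 2 elsewhere: position 5.
That leaves position 5 = 4. Strike 4 from position 1.
position 1 has just one choice, so position 1 = 7. Eliminate 7 elsewhere: position 2.
So 5 goes to position 2.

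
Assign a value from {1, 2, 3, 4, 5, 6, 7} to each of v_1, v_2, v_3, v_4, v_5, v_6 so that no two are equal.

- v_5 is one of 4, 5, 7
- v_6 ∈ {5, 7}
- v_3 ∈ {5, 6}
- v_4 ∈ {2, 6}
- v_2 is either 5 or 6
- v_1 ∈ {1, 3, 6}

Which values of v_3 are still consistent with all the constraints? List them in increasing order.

v_2 and v_3 share exactly the 2 values {5, 6}; by pigeonhole those values go to them, so strike 5, 6 from v_1, v_4, v_5, v_6.
That leaves v_4 = 2.
v_6 has just one choice, so v_6 = 7. Remove 7 from v_5.
v_5 must be 4 (only option left).
No further eliminations apply; v_3 can still be any of 5, 6.

5, 6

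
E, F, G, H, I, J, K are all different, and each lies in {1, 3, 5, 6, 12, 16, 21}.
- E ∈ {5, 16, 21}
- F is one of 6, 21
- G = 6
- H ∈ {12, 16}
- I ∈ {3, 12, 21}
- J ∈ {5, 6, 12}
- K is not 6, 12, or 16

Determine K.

1

G has just one choice, so G = 6. Remove 6 from F, J.
That leaves F = 21. Remove 21 from E, I, K.
The 5 still-open variables draw from only 5 values {1, 3, 5, 12, 16}, so each is used; only K can be 1, hence K = 1.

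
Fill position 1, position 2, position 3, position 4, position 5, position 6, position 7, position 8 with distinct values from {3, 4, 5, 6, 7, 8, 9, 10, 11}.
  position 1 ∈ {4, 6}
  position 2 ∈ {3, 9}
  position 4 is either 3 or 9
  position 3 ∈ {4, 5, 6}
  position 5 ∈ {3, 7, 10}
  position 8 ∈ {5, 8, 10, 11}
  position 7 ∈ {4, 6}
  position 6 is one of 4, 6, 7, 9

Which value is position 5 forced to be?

10

position 1 and position 7 share exactly the 2 values {4, 6}; by pigeonhole those values go to them, so strike 4, 6 from position 3, position 6.
position 3 has just one choice, so position 3 = 5. Remove 5 from position 8.
position 2 and position 4 share exactly the 2 values {3, 9}; by pigeonhole those values go to them, so strike 3, 9 from position 5, position 6.
position 6 has just one choice, so position 6 = 7. So position 5 can't be 7.
So position 5 = 10.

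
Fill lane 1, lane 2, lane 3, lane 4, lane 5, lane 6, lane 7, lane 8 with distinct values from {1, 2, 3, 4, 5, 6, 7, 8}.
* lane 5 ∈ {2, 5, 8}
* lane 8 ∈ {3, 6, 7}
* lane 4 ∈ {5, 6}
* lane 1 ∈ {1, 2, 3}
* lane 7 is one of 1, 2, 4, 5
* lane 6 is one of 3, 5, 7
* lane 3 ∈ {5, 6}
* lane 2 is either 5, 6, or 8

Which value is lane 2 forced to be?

8

The 8 variables draw from only 8 values {1, 2, 3, 4, 5, 6, 7, 8}, so each is used; only lane 7 can be 4, hence lane 7 = 4.
Among the 7 still-open variables, 1 fits only lane 1 (and all 7 values in {1, 2, 3, 5, 6, 7, 8} must be used), so lane 1 = 1.
The 6 still-open variables together cover exactly {2, 3, 5, 6, 7, 8} — 6 values for 6 variables — and 2 appears only in lane 5's list, so lane 5 = 2.
Among the 5 still-open variables, 8 fits only lane 2 (and all 5 values in {3, 5, 6, 7, 8} must be used), so lane 2 = 8.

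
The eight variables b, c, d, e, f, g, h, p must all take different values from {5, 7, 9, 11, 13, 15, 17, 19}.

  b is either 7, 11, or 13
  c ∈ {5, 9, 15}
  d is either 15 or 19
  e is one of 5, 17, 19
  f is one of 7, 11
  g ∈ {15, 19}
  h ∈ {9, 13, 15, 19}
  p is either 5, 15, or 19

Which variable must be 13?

h

The 8 variables draw from only 8 values {5, 7, 9, 11, 13, 15, 17, 19}, so each is used; only e can be 17, hence e = 17.
d and g between them cover only {15, 19} — a naked pair. Remove those values from c, h, p.
p has just one choice, so p = 5. So c can't be 5.
c has just one choice, so c = 9. Eliminate 9 elsewhere: h.
So 13 goes to h.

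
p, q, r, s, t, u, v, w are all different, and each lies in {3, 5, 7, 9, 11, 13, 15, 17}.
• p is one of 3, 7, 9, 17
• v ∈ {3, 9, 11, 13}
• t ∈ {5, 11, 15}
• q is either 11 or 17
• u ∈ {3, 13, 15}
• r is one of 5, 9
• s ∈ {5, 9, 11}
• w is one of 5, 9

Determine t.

15

Among the 8 variables, 7 fits only p (and all 8 values in {3, 5, 7, 9, 11, 13, 15, 17} must be used), so p = 7.
The 7 still-open variables draw from only 7 values {3, 5, 9, 11, 13, 15, 17}, so each is used; only q can be 17, hence q = 17.
r and w share exactly the 2 values {5, 9}; by pigeonhole those values go to them, so strike 5, 9 from s, t, v.
s has just one choice, so s = 11. Eliminate 11 elsewhere: t, v.
So t = 15.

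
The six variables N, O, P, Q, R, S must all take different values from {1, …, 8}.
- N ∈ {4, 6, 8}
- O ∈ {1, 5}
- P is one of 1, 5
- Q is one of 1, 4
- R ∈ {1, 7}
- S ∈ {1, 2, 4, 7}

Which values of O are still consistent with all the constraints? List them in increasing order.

1, 5

O and P share exactly the 2 values {1, 5}; by pigeonhole those values go to them, so strike 1, 5 from Q, R, S.
That leaves Q = 4. Remove 4 from N, S.
R's domain is down to {7}, so R = 7. Strike 7 from S.
That leaves S = 2.
No further eliminations apply; O can still be any of 1, 5.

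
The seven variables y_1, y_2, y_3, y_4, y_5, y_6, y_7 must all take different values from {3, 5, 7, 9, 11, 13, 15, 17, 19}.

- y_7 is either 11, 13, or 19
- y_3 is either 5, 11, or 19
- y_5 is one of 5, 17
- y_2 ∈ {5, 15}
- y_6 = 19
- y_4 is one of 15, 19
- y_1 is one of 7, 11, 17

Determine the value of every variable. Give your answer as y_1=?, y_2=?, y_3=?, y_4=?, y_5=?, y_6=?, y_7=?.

y_6 must be 19 (only option left). So y_3, y_4, y_7 can't be 19.
y_4's domain is down to {15}, so y_4 = 15. So y_2 can't be 15.
y_2 must be 5 (only option left). Eliminate 5 elsewhere: y_3, y_5.
y_3's domain is down to {11}, so y_3 = 11. So y_1, y_7 can't be 11.
y_5 must be 17 (only option left). So y_1 can't be 17.
That leaves y_7 = 13.
That leaves y_1 = 7.

y_1=7, y_2=5, y_3=11, y_4=15, y_5=17, y_6=19, y_7=13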